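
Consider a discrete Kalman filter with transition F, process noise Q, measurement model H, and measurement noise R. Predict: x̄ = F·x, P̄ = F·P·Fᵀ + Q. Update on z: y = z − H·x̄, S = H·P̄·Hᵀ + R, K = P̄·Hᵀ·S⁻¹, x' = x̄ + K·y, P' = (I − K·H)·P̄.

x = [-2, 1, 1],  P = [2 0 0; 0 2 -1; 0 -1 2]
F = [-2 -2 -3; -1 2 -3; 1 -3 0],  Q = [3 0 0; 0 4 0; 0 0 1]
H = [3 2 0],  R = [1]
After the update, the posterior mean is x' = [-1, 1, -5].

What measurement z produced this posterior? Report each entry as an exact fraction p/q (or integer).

x̄ = F·x = [-1, 1, -5]
P̄ = F·P·Fᵀ + Q = [25 14 -1; 14 44 -23; -1 -23 21]
S = H·P̄·Hᵀ + R = [570]
K = P̄·Hᵀ·S⁻¹ = [103/570; 13/57; -49/570]
x' − x̄ = [0, 0, 0] = K·y
y = (KᵀK)⁻¹·Kᵀ·(x' − x̄) = [0]
z = y + H·x̄ = [0] + [-1] = [-1]

z = [-1]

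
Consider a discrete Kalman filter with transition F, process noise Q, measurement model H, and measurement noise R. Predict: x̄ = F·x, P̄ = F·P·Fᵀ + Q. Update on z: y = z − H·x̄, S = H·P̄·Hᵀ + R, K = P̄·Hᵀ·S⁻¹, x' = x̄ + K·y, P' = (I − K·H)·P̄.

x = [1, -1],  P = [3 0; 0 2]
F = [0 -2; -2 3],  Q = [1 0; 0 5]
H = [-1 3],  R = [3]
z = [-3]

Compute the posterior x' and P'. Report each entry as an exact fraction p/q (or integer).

x̄ = F·x = [2, -5]
P̄ = F·P·Fᵀ + Q = [9 -12; -12 35]
y = z − H·x̄ = [14]
S = H·P̄·Hᵀ + R = [399]
K = P̄·Hᵀ·S⁻¹ = [-15/133; 39/133]
x' = x̄ + K·y = [8/19, -17/19]
P' = (I − K·H)·P̄ = [522/133 159/133; 159/133 92/133]

x' = [8/19, -17/19]
P' = [522/133 159/133; 159/133 92/133]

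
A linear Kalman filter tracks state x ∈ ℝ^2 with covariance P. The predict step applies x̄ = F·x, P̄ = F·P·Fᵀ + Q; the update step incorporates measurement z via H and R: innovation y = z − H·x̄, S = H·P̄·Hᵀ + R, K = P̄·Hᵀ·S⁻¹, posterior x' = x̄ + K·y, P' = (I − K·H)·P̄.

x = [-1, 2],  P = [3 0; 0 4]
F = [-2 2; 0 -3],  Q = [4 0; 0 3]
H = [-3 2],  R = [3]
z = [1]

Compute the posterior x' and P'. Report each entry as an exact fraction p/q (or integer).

x' = [-18/245, 16/49]
P' = [928/245 264/49; 264/49 411/49]

x̄ = F·x = [6, -6]
P̄ = F·P·Fᵀ + Q = [32 -24; -24 39]
y = z − H·x̄ = [31]
S = H·P̄·Hᵀ + R = [735]
K = P̄·Hᵀ·S⁻¹ = [-48/245; 10/49]
x' = x̄ + K·y = [-18/245, 16/49]
P' = (I − K·H)·P̄ = [928/245 264/49; 264/49 411/49]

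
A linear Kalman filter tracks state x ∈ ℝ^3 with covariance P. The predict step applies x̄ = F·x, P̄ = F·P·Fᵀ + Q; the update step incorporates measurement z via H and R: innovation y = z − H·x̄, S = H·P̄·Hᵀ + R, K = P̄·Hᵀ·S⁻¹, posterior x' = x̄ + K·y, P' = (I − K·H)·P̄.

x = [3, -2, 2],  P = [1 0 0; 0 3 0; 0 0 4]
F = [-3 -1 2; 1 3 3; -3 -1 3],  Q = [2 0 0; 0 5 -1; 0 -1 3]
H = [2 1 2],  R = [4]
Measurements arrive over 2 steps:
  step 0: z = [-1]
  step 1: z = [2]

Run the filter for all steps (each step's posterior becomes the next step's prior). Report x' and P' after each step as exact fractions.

step 0: x̄ = F·x = [-3, 3, -1]
step 0: P̄ = F·P·Fᵀ + Q = [30 12 36; 12 69 23; 36 23 51]
step 0: y = z − H·x̄ = [4]
step 0: S = H·P̄·Hᵀ + R = [825]
step 0: K = P̄·Hᵀ·S⁻¹ = [48/275; 139/825; 197/825]
step 0: x' = x̄ + K·y = [-633/275, 3031/825, -37/825]
step 0: P' = (I − K·H)·P̄ = [1338/275 -3372/275 444/275; -3372/275 37604/825 -8408/825; 444/275 -8408/825 3266/825]
step 1: x̄ = F·x = [864/275, 2361/275, 511/165]
step 1: P̄ = F·P·Fᵀ + Q = [15132/275 -12882/275 3646/55; -12882/275 57307/275 -3571/55; 3646/55 -3571/55 2855/33]
step 1: y = z − H·x̄ = [-15727/825]
step 1: S = H·P̄·Hᵀ + R = [710981/825]
step 1: K = P̄·Hᵀ·S⁻¹ = [161526/710981; -12501/710981; 198565/710981]
step 1: x' = x̄ + K·y = [-845402/710981, 6342402/710981, -1583364/710981]
step 1: P' = (I − K·H)·P̄ = [7497024/710981 -30857376/710981 8254716/710981; -30857376/710981 147971260/710981 -43153256/710981; 8254716/710981 -43153256/710981 13719042/710981]

step 0: x' = [-633/275, 3031/825, -37/825], P' = [1338/275 -3372/275 444/275; -3372/275 37604/825 -8408/825; 444/275 -8408/825 3266/825]
step 1: x' = [-845402/710981, 6342402/710981, -1583364/710981], P' = [7497024/710981 -30857376/710981 8254716/710981; -30857376/710981 147971260/710981 -43153256/710981; 8254716/710981 -43153256/710981 13719042/710981]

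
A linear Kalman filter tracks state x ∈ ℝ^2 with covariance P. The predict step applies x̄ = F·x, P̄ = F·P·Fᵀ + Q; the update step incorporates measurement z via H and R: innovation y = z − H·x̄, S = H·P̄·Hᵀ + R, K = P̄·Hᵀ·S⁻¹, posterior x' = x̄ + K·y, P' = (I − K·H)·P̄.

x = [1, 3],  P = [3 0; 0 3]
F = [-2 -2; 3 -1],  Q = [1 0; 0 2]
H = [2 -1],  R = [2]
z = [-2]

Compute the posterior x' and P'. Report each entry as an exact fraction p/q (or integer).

x' = [-42/13, -56/13]
P' = [353/91 92/13; 92/13 192/13]

x̄ = F·x = [-8, 0]
P̄ = F·P·Fᵀ + Q = [25 -12; -12 32]
y = z − H·x̄ = [14]
S = H·P̄·Hᵀ + R = [182]
K = P̄·Hᵀ·S⁻¹ = [31/91; -4/13]
x' = x̄ + K·y = [-42/13, -56/13]
P' = (I − K·H)·P̄ = [353/91 92/13; 92/13 192/13]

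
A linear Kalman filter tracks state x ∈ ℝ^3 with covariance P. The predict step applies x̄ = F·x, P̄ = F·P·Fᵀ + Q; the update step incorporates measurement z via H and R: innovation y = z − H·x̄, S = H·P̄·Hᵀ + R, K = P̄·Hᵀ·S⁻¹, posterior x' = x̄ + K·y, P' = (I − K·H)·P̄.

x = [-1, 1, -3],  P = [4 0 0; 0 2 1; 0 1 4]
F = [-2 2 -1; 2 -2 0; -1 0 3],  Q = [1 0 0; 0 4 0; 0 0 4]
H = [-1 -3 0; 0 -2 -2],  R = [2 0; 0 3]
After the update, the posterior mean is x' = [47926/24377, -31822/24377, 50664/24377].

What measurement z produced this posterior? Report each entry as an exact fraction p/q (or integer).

x̄ = F·x = [7, -4, -8]
P̄ = F·P·Fᵀ + Q = [25 -22 2; -22 28 -14; 2 -14 44]
S = H·P̄·Hᵀ + R = [147 44; 44 179]
K = P̄·Hᵀ·S⁻¹ = [5579/24377 4076/24377; -9866/24377 -1388/24377; 9800/24377 -10580/24377]
x' − x̄ = [-122713/24377, 65686/24377, 245680/24377] = K·y
y = (KᵀK)⁻¹·Kᵀ·(x' − x̄) = [-3, -26]
z = y + H·x̄ = [-3, -26] + [5, 24] = [2, -2]

z = [2, -2]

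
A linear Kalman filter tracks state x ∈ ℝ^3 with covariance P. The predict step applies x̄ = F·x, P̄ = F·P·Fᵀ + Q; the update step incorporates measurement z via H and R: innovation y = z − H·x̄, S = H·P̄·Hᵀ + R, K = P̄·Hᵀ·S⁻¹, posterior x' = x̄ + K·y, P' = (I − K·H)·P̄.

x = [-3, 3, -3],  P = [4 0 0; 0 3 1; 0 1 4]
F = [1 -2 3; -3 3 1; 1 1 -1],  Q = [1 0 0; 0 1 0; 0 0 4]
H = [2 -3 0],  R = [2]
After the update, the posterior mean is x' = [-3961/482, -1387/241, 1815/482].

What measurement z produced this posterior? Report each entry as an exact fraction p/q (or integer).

x̄ = F·x = [-18, 15, 3]
P̄ = F·P·Fᵀ + Q = [41 -11 -9; -11 74 -9; -9 -9 13]
S = H·P̄·Hᵀ + R = [964]
K = P̄·Hᵀ·S⁻¹ = [115/964; -61/241; 9/964]
x' − x̄ = [4715/482, -5002/241, 369/482] = K·y
y = (KᵀK)⁻¹·Kᵀ·(x' − x̄) = [82]
z = y + H·x̄ = [82] + [-81] = [1]

z = [1]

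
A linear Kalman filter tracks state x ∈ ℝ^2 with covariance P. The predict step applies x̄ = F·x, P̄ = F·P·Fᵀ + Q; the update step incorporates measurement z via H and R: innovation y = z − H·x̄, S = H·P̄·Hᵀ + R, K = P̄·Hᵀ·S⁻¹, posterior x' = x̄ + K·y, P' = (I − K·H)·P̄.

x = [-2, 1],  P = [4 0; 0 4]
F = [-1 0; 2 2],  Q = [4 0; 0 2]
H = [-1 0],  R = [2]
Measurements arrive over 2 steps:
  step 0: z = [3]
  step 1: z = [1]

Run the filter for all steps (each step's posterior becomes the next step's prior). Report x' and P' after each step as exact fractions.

step 0: x̄ = F·x = [2, -2]
step 0: P̄ = F·P·Fᵀ + Q = [8 -8; -8 34]
step 0: y = z − H·x̄ = [5]
step 0: S = H·P̄·Hᵀ + R = [10]
step 0: K = P̄·Hᵀ·S⁻¹ = [-4/5; 4/5]
step 0: x' = x̄ + K·y = [-2, 2]
step 0: P' = (I − K·H)·P̄ = [8/5 -8/5; -8/5 138/5]
step 1: x̄ = F·x = [2, 0]
step 1: P̄ = F·P·Fᵀ + Q = [28/5 0; 0 106]
step 1: y = z − H·x̄ = [3]
step 1: S = H·P̄·Hᵀ + R = [38/5]
step 1: K = P̄·Hᵀ·S⁻¹ = [-14/19; 0]
step 1: x' = x̄ + K·y = [-4/19, 0]
step 1: P' = (I − K·H)·P̄ = [28/19 0; 0 106]

step 0: x' = [-2, 2], P' = [8/5 -8/5; -8/5 138/5]
step 1: x' = [-4/19, 0], P' = [28/19 0; 0 106]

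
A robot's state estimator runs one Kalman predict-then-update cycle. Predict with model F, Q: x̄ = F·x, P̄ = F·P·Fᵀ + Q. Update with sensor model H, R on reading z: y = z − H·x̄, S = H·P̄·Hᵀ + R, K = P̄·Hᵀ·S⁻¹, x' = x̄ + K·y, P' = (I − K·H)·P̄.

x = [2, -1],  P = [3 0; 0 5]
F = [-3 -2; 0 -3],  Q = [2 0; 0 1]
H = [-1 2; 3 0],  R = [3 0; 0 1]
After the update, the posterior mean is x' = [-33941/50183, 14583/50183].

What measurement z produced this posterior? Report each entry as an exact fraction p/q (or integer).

z = [1, -2]

x̄ = F·x = [-4, 3]
P̄ = F·P·Fᵀ + Q = [49 30; 30 46]
S = H·P̄·Hᵀ + R = [116 33; 33 442]
K = P̄·Hᵀ·S⁻¹ = [11/50183 16689/50183; 24434/50183 8394/50183]
x' − x̄ = [166791/50183, -135966/50183] = K·y
y = (KᵀK)⁻¹·Kᵀ·(x' − x̄) = [-9, 10]
z = y + H·x̄ = [-9, 10] + [10, -12] = [1, -2]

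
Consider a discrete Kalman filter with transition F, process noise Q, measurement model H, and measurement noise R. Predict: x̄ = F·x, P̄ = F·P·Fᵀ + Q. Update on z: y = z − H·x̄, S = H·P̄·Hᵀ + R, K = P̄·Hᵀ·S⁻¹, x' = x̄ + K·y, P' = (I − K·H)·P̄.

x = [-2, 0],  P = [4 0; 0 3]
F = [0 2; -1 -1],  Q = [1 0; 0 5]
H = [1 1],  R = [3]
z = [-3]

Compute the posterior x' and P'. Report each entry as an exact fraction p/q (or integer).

x̄ = F·x = [0, 2]
P̄ = F·P·Fᵀ + Q = [13 -6; -6 12]
y = z − H·x̄ = [-5]
S = H·P̄·Hᵀ + R = [16]
K = P̄·Hᵀ·S⁻¹ = [7/16; 3/8]
x' = x̄ + K·y = [-35/16, 1/8]
P' = (I − K·H)·P̄ = [159/16 -69/8; -69/8 39/4]

x' = [-35/16, 1/8]
P' = [159/16 -69/8; -69/8 39/4]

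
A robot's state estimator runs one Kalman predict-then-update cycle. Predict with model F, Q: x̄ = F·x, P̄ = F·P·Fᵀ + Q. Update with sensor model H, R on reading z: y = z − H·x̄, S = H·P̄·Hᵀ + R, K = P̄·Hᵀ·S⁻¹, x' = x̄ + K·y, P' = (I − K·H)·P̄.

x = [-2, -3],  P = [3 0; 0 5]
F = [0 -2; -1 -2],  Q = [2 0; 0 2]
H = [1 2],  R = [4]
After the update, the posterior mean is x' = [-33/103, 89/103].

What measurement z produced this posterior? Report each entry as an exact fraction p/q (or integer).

z = [1]

x̄ = F·x = [6, 8]
P̄ = F·P·Fᵀ + Q = [22 20; 20 25]
S = H·P̄·Hᵀ + R = [206]
K = P̄·Hᵀ·S⁻¹ = [31/103; 35/103]
x' − x̄ = [-651/103, -735/103] = K·y
y = (KᵀK)⁻¹·Kᵀ·(x' − x̄) = [-21]
z = y + H·x̄ = [-21] + [22] = [1]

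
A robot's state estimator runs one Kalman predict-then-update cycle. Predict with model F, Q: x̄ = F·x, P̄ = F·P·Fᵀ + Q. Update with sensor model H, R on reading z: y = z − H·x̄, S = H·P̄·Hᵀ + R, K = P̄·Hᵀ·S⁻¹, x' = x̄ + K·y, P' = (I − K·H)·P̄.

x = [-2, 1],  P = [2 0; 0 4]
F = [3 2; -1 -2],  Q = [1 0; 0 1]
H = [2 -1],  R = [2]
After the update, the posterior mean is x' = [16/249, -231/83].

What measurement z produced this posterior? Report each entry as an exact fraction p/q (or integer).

x̄ = F·x = [-4, 0]
P̄ = F·P·Fᵀ + Q = [35 -22; -22 19]
S = H·P̄·Hᵀ + R = [249]
K = P̄·Hᵀ·S⁻¹ = [92/249; -21/83]
x' − x̄ = [1012/249, -231/83] = K·y
y = (KᵀK)⁻¹·Kᵀ·(x' − x̄) = [11]
z = y + H·x̄ = [11] + [-8] = [3]

z = [3]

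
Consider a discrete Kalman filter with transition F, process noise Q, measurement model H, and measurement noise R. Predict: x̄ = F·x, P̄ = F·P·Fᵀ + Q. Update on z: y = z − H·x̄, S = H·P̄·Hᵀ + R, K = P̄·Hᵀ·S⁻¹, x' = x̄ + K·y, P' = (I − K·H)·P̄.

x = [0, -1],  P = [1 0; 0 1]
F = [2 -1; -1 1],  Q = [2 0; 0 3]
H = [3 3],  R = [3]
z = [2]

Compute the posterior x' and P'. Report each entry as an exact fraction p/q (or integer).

x̄ = F·x = [1, -1]
P̄ = F·P·Fᵀ + Q = [7 -3; -3 5]
y = z − H·x̄ = [2]
S = H·P̄·Hᵀ + R = [57]
K = P̄·Hᵀ·S⁻¹ = [4/19; 2/19]
x' = x̄ + K·y = [27/19, -15/19]
P' = (I − K·H)·P̄ = [85/19 -81/19; -81/19 83/19]

x' = [27/19, -15/19]
P' = [85/19 -81/19; -81/19 83/19]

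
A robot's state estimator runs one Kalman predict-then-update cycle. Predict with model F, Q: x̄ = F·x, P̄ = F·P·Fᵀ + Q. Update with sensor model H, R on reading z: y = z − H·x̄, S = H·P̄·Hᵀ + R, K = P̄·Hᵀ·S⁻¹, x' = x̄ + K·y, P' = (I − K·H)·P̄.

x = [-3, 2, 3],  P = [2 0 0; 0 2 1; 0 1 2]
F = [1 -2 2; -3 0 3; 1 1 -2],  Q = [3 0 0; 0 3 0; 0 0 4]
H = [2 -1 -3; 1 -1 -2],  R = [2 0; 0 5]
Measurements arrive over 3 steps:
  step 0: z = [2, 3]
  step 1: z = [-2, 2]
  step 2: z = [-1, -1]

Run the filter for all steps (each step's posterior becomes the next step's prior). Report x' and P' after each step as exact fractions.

step 0: x̄ = F·x = [-1, 18, -7]
step 0: P̄ = F·P·Fᵀ + Q = [13 0 -4; 0 39 -15; -4 -15 12]
step 0: y = z − H·x̄ = [1, 8]
step 0: S = H·P̄·Hᵀ + R = [159 90; 90 61]
step 0: K = P̄·Hᵀ·S⁻¹ = [428/1599 -27/533; 392/533 -657/533; -599/1599 181/533]
step 0: x' = x̄ + K·y = [-1819/1599, 4730/533, -7448/1599]
step 0: P' = (I − K·H)·P̄ = [6224/1599 -1099/533 4963/1599; -1099/533 12522/533 -5168/533; 4963/1599 -5168/533 8876/1599]
step 1: x̄ = F·x = [-45095/1599, -433/41, 9089/533]
step 1: P̄ = F·P·Fᵀ + Q = [353861/1599 2383/41 -64713/533; 2383/41 1317/41 -1638/41; -64713/533 -1638/41 40420/533]
step 1: y = z − H·x̄ = [151906/1599, 85940/1599]
step 1: S = H·P̄·Hᵀ + R = [4135973/1599 2247397/1599; 2247397/1599 1233413/1599]
step 1: K = P̄·Hᵀ·S⁻¹ = [344549/988305 -107611/988305; 905423/2108384 -1360303/2108384; -6896381/31625760 3007549/31625760]
step 1: x' = x̄ + K·y = [-923479/988305, -4680905/1054192, 22891403/15812880]
step 1: P' = (I − K·H)·P̄ = [4433471/988305 -96074/65887 3206318/988305; -96074/65887 27100605/2108384 -11686729/2108384; 3206318/988305 -11686729/2108384 131432683/31625760]
step 2: x̄ = F·x = [14286191/1317740, 37667067/5270960, -26154409/3162576]
step 2: P̄ = F·P·Fᵀ + Q = [91370701/658870 69190737/2635480 -36709465/527096; 69190737/2635480 235923969/10541920 -45223065/2108384; -36709465/527096 -45223065/2108384 279835583/6325152]
step 2: y = z − H·x̄ = [-106332733/2635480, -335790061/15812880]
step 2: S = H·P̄·Hᵀ + R = [4162198569/2635480 4568300931/5270960; 4568300931/5270960 15284716027/31625760]
step 2: K = P̄·Hᵀ·S⁻¹ = [132099752666/383195086521 -12438355032/127731695507; 54001490826/127731695507 -84478409901/127731695507; -83476873871/383195086521 13776165371/127731695507]
step 2: x' = x̄ + K·y = [-383001707291/383195086521, 527929686324/127731695507, -678621382261/383195086521]
step 2: P' = (I − K·H)·P̄ = [1762702712486/383195086521 -224859241794/127731695507 1311927881674/383195086521; -224859241794/127731695507 1708041353613/127731695507 -755254272951/127731695507; 1311927881674/383195086521 -755254272951/127731695507 1685524109981/383195086521]

step 0: x' = [-1819/1599, 4730/533, -7448/1599], P' = [6224/1599 -1099/533 4963/1599; -1099/533 12522/533 -5168/533; 4963/1599 -5168/533 8876/1599]
step 1: x' = [-923479/988305, -4680905/1054192, 22891403/15812880], P' = [4433471/988305 -96074/65887 3206318/988305; -96074/65887 27100605/2108384 -11686729/2108384; 3206318/988305 -11686729/2108384 131432683/31625760]
step 2: x' = [-383001707291/383195086521, 527929686324/127731695507, -678621382261/383195086521], P' = [1762702712486/383195086521 -224859241794/127731695507 1311927881674/383195086521; -224859241794/127731695507 1708041353613/127731695507 -755254272951/127731695507; 1311927881674/383195086521 -755254272951/127731695507 1685524109981/383195086521]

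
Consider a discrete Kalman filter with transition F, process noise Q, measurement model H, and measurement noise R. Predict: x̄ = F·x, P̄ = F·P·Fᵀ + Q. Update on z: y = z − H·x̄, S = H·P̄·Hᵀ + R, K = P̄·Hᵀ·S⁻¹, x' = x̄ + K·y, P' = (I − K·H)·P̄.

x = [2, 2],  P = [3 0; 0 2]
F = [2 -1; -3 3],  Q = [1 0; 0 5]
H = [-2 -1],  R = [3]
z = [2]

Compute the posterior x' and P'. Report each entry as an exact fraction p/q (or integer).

x̄ = F·x = [2, 0]
P̄ = F·P·Fᵀ + Q = [15 -24; -24 50]
y = z − H·x̄ = [6]
S = H·P̄·Hᵀ + R = [17]
K = P̄·Hᵀ·S⁻¹ = [-6/17; -2/17]
x' = x̄ + K·y = [-2/17, -12/17]
P' = (I − K·H)·P̄ = [219/17 -420/17; -420/17 846/17]

x' = [-2/17, -12/17]
P' = [219/17 -420/17; -420/17 846/17]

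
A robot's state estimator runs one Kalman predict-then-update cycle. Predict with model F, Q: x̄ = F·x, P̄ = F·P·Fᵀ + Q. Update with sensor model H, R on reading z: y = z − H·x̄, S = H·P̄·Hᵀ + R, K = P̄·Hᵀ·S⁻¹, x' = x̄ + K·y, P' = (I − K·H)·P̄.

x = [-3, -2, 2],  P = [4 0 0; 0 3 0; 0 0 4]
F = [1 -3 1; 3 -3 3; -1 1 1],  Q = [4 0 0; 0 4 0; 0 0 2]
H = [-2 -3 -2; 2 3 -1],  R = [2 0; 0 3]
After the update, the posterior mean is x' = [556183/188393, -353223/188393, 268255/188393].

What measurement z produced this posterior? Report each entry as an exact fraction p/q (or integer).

x̄ = F·x = [5, 3, 3]
P̄ = F·P·Fᵀ + Q = [39 51 -9; 51 103 -9; -9 -9 13]
S = H·P̄·Hᵀ + R = [1569 -1624; -1624 1801]
K = P̄·Hᵀ·S⁻¹ = [6147/188393 30648/188393; -25713/188393 20748/188393; -59973/188393 -60146/188393]
x' − x̄ = [-385782/188393, -918402/188393, -296924/188393] = K·y
y = (KᵀK)⁻¹·Kᵀ·(x' − x̄) = [22, -17]
z = y + H·x̄ = [22, -17] + [-25, 16] = [-3, -1]

z = [-3, -1]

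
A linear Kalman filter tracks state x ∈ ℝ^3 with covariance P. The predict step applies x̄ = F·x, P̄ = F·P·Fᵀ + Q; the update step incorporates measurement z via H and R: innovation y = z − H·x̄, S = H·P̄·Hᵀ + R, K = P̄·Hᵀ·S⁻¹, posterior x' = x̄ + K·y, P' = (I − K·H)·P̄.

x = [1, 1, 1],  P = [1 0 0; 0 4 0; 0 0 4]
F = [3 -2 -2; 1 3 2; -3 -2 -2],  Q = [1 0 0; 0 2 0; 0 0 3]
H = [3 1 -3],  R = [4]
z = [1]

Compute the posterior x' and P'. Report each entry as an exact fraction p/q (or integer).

x' = [-183/91, 1051/455, -747/455]
P' = [3742/91 -3659/91 2517/91; -3659/91 19696/455 -11827/455; 2517/91 -11827/455 8784/455]

x̄ = F·x = [-1, 6, -7]
P̄ = F·P·Fᵀ + Q = [42 -37 23; -37 55 -43; 23 -43 44]
y = z − H·x̄ = [-23]
S = H·P̄·Hᵀ + R = [455]
K = P̄·Hᵀ·S⁻¹ = [4/91; 73/455; -106/455]
x' = x̄ + K·y = [-183/91, 1051/455, -747/455]
P' = (I − K·H)·P̄ = [3742/91 -3659/91 2517/91; -3659/91 19696/455 -11827/455; 2517/91 -11827/455 8784/455]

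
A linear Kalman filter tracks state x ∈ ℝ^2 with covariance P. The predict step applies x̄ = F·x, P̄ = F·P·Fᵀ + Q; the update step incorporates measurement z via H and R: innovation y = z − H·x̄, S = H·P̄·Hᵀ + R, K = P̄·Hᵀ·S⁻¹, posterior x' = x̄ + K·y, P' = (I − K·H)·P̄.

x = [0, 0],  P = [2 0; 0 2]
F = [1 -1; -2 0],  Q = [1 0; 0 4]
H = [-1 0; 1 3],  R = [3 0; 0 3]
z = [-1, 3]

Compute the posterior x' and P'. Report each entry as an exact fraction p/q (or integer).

x' = [116/229, 180/229]
P' = [411/229 -144/229; -144/229 124/229]

x̄ = F·x = [0, 0]
P̄ = F·P·Fᵀ + Q = [5 -4; -4 12]
y = z − H·x̄ = [-1, 3]
S = H·P̄·Hᵀ + R = [8 7; 7 92]
K = P̄·Hᵀ·S⁻¹ = [-137/229 -7/229; 48/229 76/229]
x' = x̄ + K·y = [116/229, 180/229]
P' = (I − K·H)·P̄ = [411/229 -144/229; -144/229 124/229]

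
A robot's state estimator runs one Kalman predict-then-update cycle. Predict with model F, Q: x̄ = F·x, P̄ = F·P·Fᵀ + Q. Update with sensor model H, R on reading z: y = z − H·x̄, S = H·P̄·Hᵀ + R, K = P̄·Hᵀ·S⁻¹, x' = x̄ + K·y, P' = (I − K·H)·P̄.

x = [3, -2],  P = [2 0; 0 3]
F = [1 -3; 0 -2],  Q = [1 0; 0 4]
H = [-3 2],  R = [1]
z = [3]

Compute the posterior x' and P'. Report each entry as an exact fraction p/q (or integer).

x' = [-117/119, -8/119]
P' = [654/119 954/119; 954/119 1420/119]

x̄ = F·x = [9, 4]
P̄ = F·P·Fᵀ + Q = [30 18; 18 16]
y = z − H·x̄ = [22]
S = H·P̄·Hᵀ + R = [119]
K = P̄·Hᵀ·S⁻¹ = [-54/119; -22/119]
x' = x̄ + K·y = [-117/119, -8/119]
P' = (I − K·H)·P̄ = [654/119 954/119; 954/119 1420/119]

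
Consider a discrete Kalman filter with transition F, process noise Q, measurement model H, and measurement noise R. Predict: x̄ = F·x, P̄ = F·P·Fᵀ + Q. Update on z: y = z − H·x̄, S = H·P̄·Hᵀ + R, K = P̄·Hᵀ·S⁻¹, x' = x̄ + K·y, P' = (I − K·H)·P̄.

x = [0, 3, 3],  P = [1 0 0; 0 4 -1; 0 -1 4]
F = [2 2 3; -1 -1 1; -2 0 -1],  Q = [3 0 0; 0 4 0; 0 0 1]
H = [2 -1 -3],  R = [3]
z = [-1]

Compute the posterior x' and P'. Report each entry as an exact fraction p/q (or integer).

x' = [211/85, 0, 161/85]
P' = [2286/425 3 966/425; 3 15 -3; 966/425 -3 1121/425]

x̄ = F·x = [15, 0, -3]
P̄ = F·P·Fᵀ + Q = [47 3 -14; 3 15 -3; -14 -3 9]
y = z − H·x̄ = [-40]
S = H·P̄·Hᵀ + R = [425]
K = P̄·Hᵀ·S⁻¹ = [133/425; 0; -52/425]
x' = x̄ + K·y = [211/85, 0, 161/85]
P' = (I − K·H)·P̄ = [2286/425 3 966/425; 3 15 -3; 966/425 -3 1121/425]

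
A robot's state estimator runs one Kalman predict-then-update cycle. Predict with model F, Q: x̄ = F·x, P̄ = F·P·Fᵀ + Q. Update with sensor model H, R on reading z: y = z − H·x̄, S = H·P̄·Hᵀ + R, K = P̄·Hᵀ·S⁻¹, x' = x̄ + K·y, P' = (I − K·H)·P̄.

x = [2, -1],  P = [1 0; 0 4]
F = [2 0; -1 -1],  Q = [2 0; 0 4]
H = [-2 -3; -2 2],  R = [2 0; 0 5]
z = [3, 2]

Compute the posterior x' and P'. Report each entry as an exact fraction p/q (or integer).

x' = [-4356/5567, -1959/5567]
P' = [2710/5567 -1120/5567; -1120/5567 1490/5567]

x̄ = F·x = [4, -1]
P̄ = F·P·Fᵀ + Q = [6 -2; -2 9]
y = z − H·x̄ = [8, 12]
S = H·P̄·Hᵀ + R = [83 -34; -34 81]
K = P̄·Hᵀ·S⁻¹ = [-1030/5567 -1532/5567; -1115/5567 1044/5567]
x' = x̄ + K·y = [-4356/5567, -1959/5567]
P' = (I − K·H)·P̄ = [2710/5567 -1120/5567; -1120/5567 1490/5567]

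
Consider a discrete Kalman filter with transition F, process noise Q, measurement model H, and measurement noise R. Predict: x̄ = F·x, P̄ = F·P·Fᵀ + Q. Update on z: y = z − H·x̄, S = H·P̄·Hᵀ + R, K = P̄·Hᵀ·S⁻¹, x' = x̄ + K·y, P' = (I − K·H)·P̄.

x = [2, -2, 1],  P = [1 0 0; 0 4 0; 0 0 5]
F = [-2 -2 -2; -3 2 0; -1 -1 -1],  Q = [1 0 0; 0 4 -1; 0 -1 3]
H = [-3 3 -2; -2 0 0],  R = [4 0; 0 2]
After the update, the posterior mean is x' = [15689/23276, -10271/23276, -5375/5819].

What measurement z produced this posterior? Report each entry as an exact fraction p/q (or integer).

x̄ = F·x = [-2, -10, -1]
P̄ = F·P·Fᵀ + Q = [41 -10 20; -10 29 -6; 20 -6 13]
S = H·P̄·Hᵀ + R = [1178 386; 386 166]
K = P̄·Hᵀ·S⁻¹ = [-193/23276 -11049/23276; 6847/23276 -13117/23276; -228/5819 -872/5819]
x' − x̄ = [62241/23276, 222489/23276, 444/5819] = K·y
y = (KᵀK)⁻¹·Kᵀ·(x' − x̄) = [21, -6]
z = y + H·x̄ = [21, -6] + [-22, 4] = [-1, -2]

z = [-1, -2]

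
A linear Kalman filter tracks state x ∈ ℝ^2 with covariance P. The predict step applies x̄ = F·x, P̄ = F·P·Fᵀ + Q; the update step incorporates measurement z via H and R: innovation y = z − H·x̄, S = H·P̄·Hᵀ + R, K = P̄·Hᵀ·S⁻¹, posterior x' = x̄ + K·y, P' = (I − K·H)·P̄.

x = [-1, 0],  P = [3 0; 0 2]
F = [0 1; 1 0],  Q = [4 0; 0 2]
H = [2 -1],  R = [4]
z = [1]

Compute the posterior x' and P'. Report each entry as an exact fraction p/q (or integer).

x̄ = F·x = [0, -1]
P̄ = F·P·Fᵀ + Q = [6 0; 0 5]
y = z − H·x̄ = [0]
S = H·P̄·Hᵀ + R = [33]
K = P̄·Hᵀ·S⁻¹ = [4/11; -5/33]
x' = x̄ + K·y = [0, -1]
P' = (I − K·H)·P̄ = [18/11 20/11; 20/11 140/33]

x' = [0, -1]
P' = [18/11 20/11; 20/11 140/33]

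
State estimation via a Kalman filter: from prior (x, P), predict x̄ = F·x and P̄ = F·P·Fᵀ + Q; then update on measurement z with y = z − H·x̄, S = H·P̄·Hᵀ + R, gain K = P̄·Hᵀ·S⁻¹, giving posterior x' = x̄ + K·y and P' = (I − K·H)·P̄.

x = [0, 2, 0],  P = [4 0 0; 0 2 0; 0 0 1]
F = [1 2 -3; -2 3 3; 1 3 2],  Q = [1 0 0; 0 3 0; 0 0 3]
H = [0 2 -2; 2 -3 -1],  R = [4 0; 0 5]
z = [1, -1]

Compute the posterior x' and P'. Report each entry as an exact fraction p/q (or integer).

x̄ = F·x = [4, 6, 6]
P̄ = F·P·Fᵀ + Q = [22 -5 10; -5 46 16; 10 16 29]
y = z − H·x̄ = [1, 15]
S = H·P̄·Hᵀ + R = [176 -214; -214 652]
K = P̄·Hᵀ·S⁻¹ = [-4537/34478 551/17239; 1006/17239 -4006/17239; -14575/34478 -3899/17239]
x' = x̄ + K·y = [149905/34478, 44350/17239, 75323/34478]
P' = (I − K·H)·P̄ = [284204/17239 140279/17239 144816/17239; 140279/17239 75650/17239 73638/17239; 144816/17239 73638/17239 88213/17239]

x' = [149905/34478, 44350/17239, 75323/34478]
P' = [284204/17239 140279/17239 144816/17239; 140279/17239 75650/17239 73638/17239; 144816/17239 73638/17239 88213/17239]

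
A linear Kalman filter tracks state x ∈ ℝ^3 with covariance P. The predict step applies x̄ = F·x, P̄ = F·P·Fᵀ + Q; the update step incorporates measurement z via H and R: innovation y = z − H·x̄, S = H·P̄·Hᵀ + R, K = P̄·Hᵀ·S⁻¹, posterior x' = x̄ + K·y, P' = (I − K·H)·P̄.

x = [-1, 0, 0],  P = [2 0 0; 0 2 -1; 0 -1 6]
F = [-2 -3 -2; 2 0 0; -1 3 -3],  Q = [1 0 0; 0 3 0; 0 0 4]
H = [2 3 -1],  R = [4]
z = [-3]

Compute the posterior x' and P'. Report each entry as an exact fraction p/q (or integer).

x̄ = F·x = [2, -2, 1]
P̄ = F·P·Fᵀ + Q = [39 -8 19; -8 11 -4; 19 -4 96]
y = z − H·x̄ = [0]
S = H·P̄·Hᵀ + R = [207]
K = P̄·Hᵀ·S⁻¹ = [35/207; 7/69; -70/207]
x' = x̄ + K·y = [2, -2, 1]
P' = (I − K·H)·P̄ = [6848/207 -797/69 6383/207; -797/69 204/23 214/69; 6383/207 214/69 14972/207]

x' = [2, -2, 1]
P' = [6848/207 -797/69 6383/207; -797/69 204/23 214/69; 6383/207 214/69 14972/207]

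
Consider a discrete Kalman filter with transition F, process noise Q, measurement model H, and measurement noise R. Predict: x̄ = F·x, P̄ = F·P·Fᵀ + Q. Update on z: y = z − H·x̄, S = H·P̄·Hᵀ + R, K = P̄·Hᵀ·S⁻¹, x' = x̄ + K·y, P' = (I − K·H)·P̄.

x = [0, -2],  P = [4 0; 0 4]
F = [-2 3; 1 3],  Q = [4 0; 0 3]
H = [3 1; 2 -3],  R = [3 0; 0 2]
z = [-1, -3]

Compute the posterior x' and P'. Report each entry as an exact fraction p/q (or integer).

x' = [-3214/5679, 2651/4417]
P' = [6776/28395 312/3155; 312/3155 5442/22085]

x̄ = F·x = [-6, -6]
P̄ = F·P·Fᵀ + Q = [56 28; 28 43]
y = z − H·x̄ = [23, -9]
S = H·P̄·Hᵀ + R = [718 11; 11 277]
K = P̄·Hᵀ·S⁻¹ = [7712/28395 2564/28395; 3998/22085 -5979/22085]
x' = x̄ + K·y = [-3214/5679, 2651/4417]
P' = (I − K·H)·P̄ = [6776/28395 312/3155; 312/3155 5442/22085]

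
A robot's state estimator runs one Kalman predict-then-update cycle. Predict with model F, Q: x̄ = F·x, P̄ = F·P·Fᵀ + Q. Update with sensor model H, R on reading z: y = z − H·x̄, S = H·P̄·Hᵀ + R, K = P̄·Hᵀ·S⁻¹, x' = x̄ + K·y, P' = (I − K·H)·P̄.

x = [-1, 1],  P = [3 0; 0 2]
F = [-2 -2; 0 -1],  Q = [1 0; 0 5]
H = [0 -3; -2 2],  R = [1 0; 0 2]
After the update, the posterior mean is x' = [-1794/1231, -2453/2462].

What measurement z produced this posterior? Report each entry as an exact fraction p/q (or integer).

x̄ = F·x = [0, -1]
P̄ = F·P·Fᵀ + Q = [21 4; 4 7]
S = H·P̄·Hᵀ + R = [64 -18; -18 82]
K = P̄·Hᵀ·S⁻¹ = [-399/1231 -598/1231; -807/2462 3/2462]
x' − x̄ = [-1794/1231, 9/2462] = K·y
y = (KᵀK)⁻¹·Kᵀ·(x' − x̄) = [0, 3]
z = y + H·x̄ = [0, 3] + [3, -2] = [3, 1]

z = [3, 1]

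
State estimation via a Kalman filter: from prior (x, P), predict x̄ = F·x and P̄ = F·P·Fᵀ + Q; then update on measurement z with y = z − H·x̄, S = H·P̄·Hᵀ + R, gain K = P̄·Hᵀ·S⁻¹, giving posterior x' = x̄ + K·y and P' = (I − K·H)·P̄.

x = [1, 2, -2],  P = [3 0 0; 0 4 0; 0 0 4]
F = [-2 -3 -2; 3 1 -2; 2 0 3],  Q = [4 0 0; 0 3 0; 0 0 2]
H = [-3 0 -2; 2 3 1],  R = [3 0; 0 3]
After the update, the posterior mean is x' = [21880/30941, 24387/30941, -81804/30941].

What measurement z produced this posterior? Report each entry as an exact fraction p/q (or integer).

x̄ = F·x = [-4, 9, -4]
P̄ = F·P·Fᵀ + Q = [68 -14 -36; -14 50 -6; -36 -6 50]
S = H·P̄·Hᵀ + R = [383 -94; -94 427]
K = P̄·Hᵀ·S⁻¹ = [-50912/154705 9806/154705; 33962/154705 49504/154705; -344/154705 -14568/154705]
x' − x̄ = [145644/30941, -254082/30941, 41960/30941] = K·y
y = (KᵀK)⁻¹·Kᵀ·(x' − x̄) = [-17, -14]
z = y + H·x̄ = [-17, -14] + [20, 15] = [3, 1]

z = [3, 1]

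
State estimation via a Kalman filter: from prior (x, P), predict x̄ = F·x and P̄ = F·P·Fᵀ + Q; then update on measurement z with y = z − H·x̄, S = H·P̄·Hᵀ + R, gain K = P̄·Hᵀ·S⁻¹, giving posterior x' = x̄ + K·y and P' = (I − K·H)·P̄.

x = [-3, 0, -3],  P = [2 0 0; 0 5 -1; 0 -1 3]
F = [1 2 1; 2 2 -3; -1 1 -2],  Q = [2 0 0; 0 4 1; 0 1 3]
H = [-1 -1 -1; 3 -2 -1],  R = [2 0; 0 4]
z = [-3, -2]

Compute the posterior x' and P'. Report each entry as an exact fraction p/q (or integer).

x̄ = F·x = [-6, 3, 9]
P̄ = F·P·Fᵀ + Q = [23 19 5; 19 71 32; 5 32 26]
y = z − H·x̄ = [3, 31]
S = H·P̄·Hᵀ + R = [234 166; 166 391]
K = P̄·Hᵀ·S⁻¹ = [-22693/63938 6943/31969; -2020/4567 -509/4567; -12183/63938 -3546/31969]
x' = x̄ + K·y = [-21241/63938, -8138/4567, 319041/63938]
P' = (I − K·H)·P̄ = [42967/63938 5067/4567 -68519/63938; 5067/4567 18264/4567 -19291/4567; -68519/63938 -19291/4567 362959/63938]

x' = [-21241/63938, -8138/4567, 319041/63938]
P' = [42967/63938 5067/4567 -68519/63938; 5067/4567 18264/4567 -19291/4567; -68519/63938 -19291/4567 362959/63938]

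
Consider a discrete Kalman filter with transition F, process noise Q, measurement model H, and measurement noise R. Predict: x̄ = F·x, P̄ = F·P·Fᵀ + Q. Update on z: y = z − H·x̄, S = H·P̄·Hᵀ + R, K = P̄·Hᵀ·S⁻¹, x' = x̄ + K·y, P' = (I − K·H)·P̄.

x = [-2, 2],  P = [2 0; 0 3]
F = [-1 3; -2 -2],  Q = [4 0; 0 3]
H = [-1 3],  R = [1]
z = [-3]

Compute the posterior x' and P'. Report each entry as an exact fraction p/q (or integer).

x' = [89/13, 83/65]
P' = [204/13 67/13; 67/13 586/325]

x̄ = F·x = [8, 0]
P̄ = F·P·Fᵀ + Q = [33 -14; -14 23]
y = z − H·x̄ = [5]
S = H·P̄·Hᵀ + R = [325]
K = P̄·Hᵀ·S⁻¹ = [-3/13; 83/325]
x' = x̄ + K·y = [89/13, 83/65]
P' = (I − K·H)·P̄ = [204/13 67/13; 67/13 586/325]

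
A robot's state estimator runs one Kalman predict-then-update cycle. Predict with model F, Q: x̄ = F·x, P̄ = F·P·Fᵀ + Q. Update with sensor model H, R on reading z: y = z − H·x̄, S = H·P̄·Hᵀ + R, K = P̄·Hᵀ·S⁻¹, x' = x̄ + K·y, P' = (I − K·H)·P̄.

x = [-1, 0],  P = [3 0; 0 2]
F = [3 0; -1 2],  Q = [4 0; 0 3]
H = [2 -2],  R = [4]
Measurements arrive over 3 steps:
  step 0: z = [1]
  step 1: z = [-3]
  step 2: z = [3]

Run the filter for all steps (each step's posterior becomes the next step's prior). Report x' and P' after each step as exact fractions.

step 0: x̄ = F·x = [-3, 1]
step 0: P̄ = F·P·Fᵀ + Q = [31 -9; -9 14]
step 0: y = z − H·x̄ = [9]
step 0: S = H·P̄·Hᵀ + R = [256]
step 0: K = P̄·Hᵀ·S⁻¹ = [5/16; -23/128]
step 0: x' = x̄ + K·y = [-3/16, -79/128]
step 0: P' = (I − K·H)·P̄ = [6 43/8; 43/8 367/64]
step 1: x̄ = F·x = [-9/16, -67/64]
step 1: P̄ = F·P·Fᵀ + Q = [58 57/4; 57/4 167/16]
step 1: y = z − H·x̄ = [-127/32]
step 1: S = H·P̄·Hᵀ + R = [655/4]
step 1: K = P̄·Hᵀ·S⁻¹ = [70/131; 61/1310]
step 1: x' = x̄ + K·y = [-703/262, -3227/2620]
step 1: P' = (I − K·H)·P̄ = [1473/131 1333/131; 1333/131 6604/655]
step 2: x̄ = F·x = [-2109/262, 144/655]
step 2: P̄ = F·P·Fᵀ + Q = [13781/131 3579/131; 3579/131 9086/655]
step 2: y = z − H·x̄ = [12798/655]
step 2: S = H·P̄·Hᵀ + R = [171424/655]
step 2: K = P̄·Hᵀ·S⁻¹ = [25505/42856; 8809/85712]
step 2: x' = x̄ + K·y = [76683/21428, 95481/42856]
step 2: P' = (I − K·H)·P̄ = [133959/10714 242413/21428; 242413/21428 476017/42856]

step 0: x' = [-3/16, -79/128], P' = [6 43/8; 43/8 367/64]
step 1: x' = [-703/262, -3227/2620], P' = [1473/131 1333/131; 1333/131 6604/655]
step 2: x' = [76683/21428, 95481/42856], P' = [133959/10714 242413/21428; 242413/21428 476017/42856]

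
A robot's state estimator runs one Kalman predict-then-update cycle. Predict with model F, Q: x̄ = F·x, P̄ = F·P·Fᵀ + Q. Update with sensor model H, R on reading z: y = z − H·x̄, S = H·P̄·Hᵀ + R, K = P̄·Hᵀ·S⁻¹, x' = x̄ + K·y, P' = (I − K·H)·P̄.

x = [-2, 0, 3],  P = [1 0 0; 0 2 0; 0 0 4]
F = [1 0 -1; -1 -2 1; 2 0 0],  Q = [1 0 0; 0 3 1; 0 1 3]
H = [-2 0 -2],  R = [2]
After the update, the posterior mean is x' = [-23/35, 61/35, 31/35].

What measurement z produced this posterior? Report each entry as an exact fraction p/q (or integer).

x̄ = F·x = [-5, 5, -4]
P̄ = F·P·Fᵀ + Q = [6 -5 2; -5 16 -1; 2 -1 7]
S = H·P̄·Hᵀ + R = [70]
K = P̄·Hᵀ·S⁻¹ = [-8/35; 6/35; -9/35]
x' − x̄ = [152/35, -114/35, 171/35] = K·y
y = (KᵀK)⁻¹·Kᵀ·(x' − x̄) = [-19]
z = y + H·x̄ = [-19] + [18] = [-1]

z = [-1]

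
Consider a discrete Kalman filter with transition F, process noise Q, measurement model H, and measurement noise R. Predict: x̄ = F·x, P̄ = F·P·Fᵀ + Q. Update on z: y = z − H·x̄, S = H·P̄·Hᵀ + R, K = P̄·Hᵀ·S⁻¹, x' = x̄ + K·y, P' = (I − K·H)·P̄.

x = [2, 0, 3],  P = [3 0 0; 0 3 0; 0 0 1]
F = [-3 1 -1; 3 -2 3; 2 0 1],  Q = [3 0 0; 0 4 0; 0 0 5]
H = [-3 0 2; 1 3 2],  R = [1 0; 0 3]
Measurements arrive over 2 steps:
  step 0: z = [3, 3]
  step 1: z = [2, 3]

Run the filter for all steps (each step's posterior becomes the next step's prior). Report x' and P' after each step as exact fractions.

step 0: x' = [-42055/79943, 66723/79943, 55379/79943], P' = [133214/79943 -169620/79943 190007/79943; -169620/79943 250028/79943 -254331/79943; 190007/79943 -254331/79943 290141/79943]
step 1: x' = [-1083319333/4706675423, 3269515898/4706675423, 2956573382/4706675423], P' = [6601497754/4706675423 -8287938505/4706675423 9284108152/4706675423; -8287938505/4706675423 24750588611/9413350846 -24711635837/9413350846; 9284108152/4706675423 -24711635837/9413350846 28317761939/9413350846]

step 0: x̄ = F·x = [-9, 15, 7]
step 0: P̄ = F·P·Fᵀ + Q = [34 -36 -19; -36 52 21; -19 21 18]
step 0: y = z − H·x̄ = [-38, -47]
step 0: S = H·P̄·Hᵀ + R = [607 496; 496 537]
step 0: K = P̄·Hᵀ·S⁻¹ = [-19628/79943 1456/79943; 198/79943 23934/79943; 10261/79943 2432/79943]
step 0: x' = x̄ + K·y = [-42055/79943, 66723/79943, 55379/79943]
step 0: P' = (I − K·H)·P̄ = [133214/79943 -169620/79943 190007/79943; -169620/79943 250028/79943 -254331/79943; 190007/79943 -254331/79943 290141/79943]
step 1: x̄ = F·x = [137509/79943, -93474/79943, -28731/79943]
step 1: P̄ = F·P·Fᵀ + Q = [4645348/79943 -7647724/79943 -2633031/79943; -7647724/79943 13637617/79943 4566912/79943; -2633031/79943 4566912/79943 1982740/79943]
step 1: y = z − H·x̄ = [629875/79943, 440204/79943]
step 1: S = H·P̄·Hᵀ + R = [81415407/79943 100758028/79943; 100758028/79943 133939166/79943]
step 1: K = P̄·Hᵀ·S⁻¹ = [-1236276958/4706675423 101966181/4706675423; 152179678/4706675423 2750872383/9413350846; 465437483/4706675423 356277557/9413350846]
step 1: x' = x̄ + K·y = [-1083319333/4706675423, 3269515898/4706675423, 2956573382/4706675423]
step 1: P' = (I − K·H)·P̄ = [6601497754/4706675423 -8287938505/4706675423 9284108152/4706675423; -8287938505/4706675423 24750588611/9413350846 -24711635837/9413350846; 9284108152/4706675423 -24711635837/9413350846 28317761939/9413350846]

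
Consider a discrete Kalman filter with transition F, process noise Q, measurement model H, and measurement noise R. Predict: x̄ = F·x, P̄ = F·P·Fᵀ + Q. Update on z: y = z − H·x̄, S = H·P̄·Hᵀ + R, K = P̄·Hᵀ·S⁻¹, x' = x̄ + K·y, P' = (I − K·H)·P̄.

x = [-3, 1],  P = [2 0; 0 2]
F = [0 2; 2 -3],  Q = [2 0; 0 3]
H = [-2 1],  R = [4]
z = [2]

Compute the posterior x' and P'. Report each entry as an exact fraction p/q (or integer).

x' = [-238/121, -294/121]
P' = [186/121 244/121; 244/121 700/121]

x̄ = F·x = [2, -9]
P̄ = F·P·Fᵀ + Q = [10 -12; -12 29]
y = z − H·x̄ = [15]
S = H·P̄·Hᵀ + R = [121]
K = P̄·Hᵀ·S⁻¹ = [-32/121; 53/121]
x' = x̄ + K·y = [-238/121, -294/121]
P' = (I − K·H)·P̄ = [186/121 244/121; 244/121 700/121]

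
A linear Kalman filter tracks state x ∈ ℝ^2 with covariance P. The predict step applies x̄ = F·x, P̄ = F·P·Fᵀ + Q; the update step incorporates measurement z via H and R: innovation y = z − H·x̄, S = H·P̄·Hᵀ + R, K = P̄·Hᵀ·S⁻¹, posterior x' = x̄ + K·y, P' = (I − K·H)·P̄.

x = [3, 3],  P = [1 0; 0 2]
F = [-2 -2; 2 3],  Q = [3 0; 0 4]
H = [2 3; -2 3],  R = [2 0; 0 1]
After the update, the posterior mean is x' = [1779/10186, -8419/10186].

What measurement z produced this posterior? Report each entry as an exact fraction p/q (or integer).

x̄ = F·x = [-12, 15]
P̄ = F·P·Fᵀ + Q = [15 -16; -16 26]
S = H·P̄·Hᵀ + R = [104 174; 174 487]
K = P̄·Hᵀ·S⁻¹ = [2403/10186 -1245/5093; 1631/10186 859/5093]
x' − x̄ = [124011/10186, -161209/10186] = K·y
y = (KᵀK)⁻¹·Kᵀ·(x' − x̄) = [-23, -72]
z = y + H·x̄ = [-23, -72] + [21, 69] = [-2, -3]

z = [-2, -3]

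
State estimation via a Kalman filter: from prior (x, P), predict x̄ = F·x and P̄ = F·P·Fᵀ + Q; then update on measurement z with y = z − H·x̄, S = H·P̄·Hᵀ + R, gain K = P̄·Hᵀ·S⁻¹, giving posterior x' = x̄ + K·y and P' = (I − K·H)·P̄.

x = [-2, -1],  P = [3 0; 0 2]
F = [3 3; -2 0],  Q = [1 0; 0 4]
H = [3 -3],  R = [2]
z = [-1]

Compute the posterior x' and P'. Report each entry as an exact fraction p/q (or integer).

x' = [-165/221, -5/13]
P' = [950/221 54/13; 54/13 55/13]

x̄ = F·x = [-9, 4]
P̄ = F·P·Fᵀ + Q = [46 -18; -18 16]
y = z − H·x̄ = [38]
S = H·P̄·Hᵀ + R = [884]
K = P̄·Hᵀ·S⁻¹ = [48/221; -3/26]
x' = x̄ + K·y = [-165/221, -5/13]
P' = (I − K·H)·P̄ = [950/221 54/13; 54/13 55/13]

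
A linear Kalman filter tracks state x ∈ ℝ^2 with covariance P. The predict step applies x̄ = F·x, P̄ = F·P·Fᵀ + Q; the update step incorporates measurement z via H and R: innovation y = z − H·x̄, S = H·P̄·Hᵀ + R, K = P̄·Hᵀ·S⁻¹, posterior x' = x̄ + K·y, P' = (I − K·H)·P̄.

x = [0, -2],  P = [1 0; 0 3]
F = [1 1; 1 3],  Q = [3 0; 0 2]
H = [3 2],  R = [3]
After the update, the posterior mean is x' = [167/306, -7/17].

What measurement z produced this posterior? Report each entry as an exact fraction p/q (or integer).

z = [1]

x̄ = F·x = [-2, -6]
P̄ = F·P·Fᵀ + Q = [7 10; 10 30]
S = H·P̄·Hᵀ + R = [306]
K = P̄·Hᵀ·S⁻¹ = [41/306; 5/17]
x' − x̄ = [779/306, 95/17] = K·y
y = (KᵀK)⁻¹·Kᵀ·(x' − x̄) = [19]
z = y + H·x̄ = [19] + [-18] = [1]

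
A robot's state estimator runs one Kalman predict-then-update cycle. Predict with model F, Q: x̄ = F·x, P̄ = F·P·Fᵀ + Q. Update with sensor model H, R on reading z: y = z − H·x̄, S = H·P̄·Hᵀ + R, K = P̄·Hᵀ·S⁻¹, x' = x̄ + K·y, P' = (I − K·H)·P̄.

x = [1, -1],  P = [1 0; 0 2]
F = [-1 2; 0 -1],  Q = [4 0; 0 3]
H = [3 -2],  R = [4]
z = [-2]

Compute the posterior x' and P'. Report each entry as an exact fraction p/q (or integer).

x' = [-16/21, -1/21]
P' = [248/189 278/189; 278/189 461/189]

x̄ = F·x = [-3, 1]
P̄ = F·P·Fᵀ + Q = [13 -4; -4 5]
y = z − H·x̄ = [9]
S = H·P̄·Hᵀ + R = [189]
K = P̄·Hᵀ·S⁻¹ = [47/189; -22/189]
x' = x̄ + K·y = [-16/21, -1/21]
P' = (I − K·H)·P̄ = [248/189 278/189; 278/189 461/189]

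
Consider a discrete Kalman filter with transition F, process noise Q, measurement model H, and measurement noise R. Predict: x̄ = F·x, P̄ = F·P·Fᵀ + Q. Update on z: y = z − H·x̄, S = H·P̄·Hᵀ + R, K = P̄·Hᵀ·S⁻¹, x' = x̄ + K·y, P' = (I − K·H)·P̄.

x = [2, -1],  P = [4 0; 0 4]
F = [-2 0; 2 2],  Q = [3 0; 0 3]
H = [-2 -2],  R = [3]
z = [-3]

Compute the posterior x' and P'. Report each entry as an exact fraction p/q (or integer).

x' = [-46/13, 64/13]
P' = [1693/91 -1684/91; -1684/91 1741/91]

x̄ = F·x = [-4, 2]
P̄ = F·P·Fᵀ + Q = [19 -16; -16 35]
y = z − H·x̄ = [-7]
S = H·P̄·Hᵀ + R = [91]
K = P̄·Hᵀ·S⁻¹ = [-6/91; -38/91]
x' = x̄ + K·y = [-46/13, 64/13]
P' = (I − K·H)·P̄ = [1693/91 -1684/91; -1684/91 1741/91]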